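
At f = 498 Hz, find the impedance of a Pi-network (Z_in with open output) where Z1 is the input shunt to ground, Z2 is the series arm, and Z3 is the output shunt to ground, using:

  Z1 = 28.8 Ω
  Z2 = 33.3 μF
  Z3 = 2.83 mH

Step 1 — Angular frequency: ω = 2π·f = 2π·498 = 3129 rad/s.
Step 2 — Component impedances:
  Z1: Z = R = 28.8 Ω
  Z2: Z = 1/(jωC) = -j/(ω·C) = 0 - j9.597 Ω
  Z3: Z = jωL = j·3129·0.00283 = 0 + j8.855 Ω
Step 3 — With open output, the series arm Z2 and the output shunt Z3 appear in series to ground: Z2 + Z3 = 0 - j0.7421 Ω.
Step 4 — Parallel with input shunt Z1: Z_in = Z1 || (Z2 + Z3) = 0.01911 - j0.7416 Ω = 0.7419∠-88.5° Ω.

Z = 0.01911 - j0.7416 Ω = 0.7419∠-88.5° Ω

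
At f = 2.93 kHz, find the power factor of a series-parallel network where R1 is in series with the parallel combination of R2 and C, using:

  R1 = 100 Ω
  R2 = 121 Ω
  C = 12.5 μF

Step 1 — Angular frequency: ω = 2π·f = 2π·2930 = 1.841e+04 rad/s.
Step 2 — Component impedances:
  R1: Z = R = 100 Ω
  R2: Z = R = 121 Ω
  C: Z = 1/(jωC) = -j/(ω·C) = 0 - j4.346 Ω
Step 3 — Parallel branch: R2 || C = 1/(1/R2 + 1/C) = 0.1559 - j4.34 Ω.
Step 4 — Series with R1: Z_total = R1 + (R2 || C) = 100.2 - j4.34 Ω = 100.2∠-2.5° Ω.
Step 5 — Power factor: PF = cos(φ) = Re(Z)/|Z| = 100.16/100.25 = 0.9991.
Step 6 — Type: Im(Z) = -4.34 ⇒ leading (phase φ = -2.5°).

PF = 0.9991 (leading, φ = -2.5°)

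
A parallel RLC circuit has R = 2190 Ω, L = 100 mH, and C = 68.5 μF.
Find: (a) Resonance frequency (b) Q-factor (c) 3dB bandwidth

Step 1 — Resonance: ω₀ = 1/√(LC) = 1/√(0.1·6.85e-05) = 382.1 rad/s.
Step 2 — f₀ = ω₀/(2π) = 60.81 Hz.
Step 3 — Parallel Q: Q = R/(ω₀L) = 2190/(382.1·0.1) = 57.32.
Step 4 — Bandwidth: Δω = ω₀/Q = 6.666 rad/s; BW = Δω/(2π) = 1.061 Hz.

(a) f₀ = 60.81 Hz  (b) Q = 57.32  (c) BW = 1.061 Hz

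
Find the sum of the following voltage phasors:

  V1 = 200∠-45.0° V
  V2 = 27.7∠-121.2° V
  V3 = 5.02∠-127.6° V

Step 1 — Convert each phasor to rectangular form:
  V1 = 200·(cos(-45.0°) + j·sin(-45.0°)) = 141.4 - j141.4 V
  V2 = 27.7·(cos(-121.2°) + j·sin(-121.2°)) = -14.35 - j23.69 V
  V3 = 5.02·(cos(-127.6°) + j·sin(-127.6°)) = -3.063 - j3.977 V
Step 2 — Sum components: V_total = 124 - j169.1 V.
Step 3 — Convert to polar: |V_total| = 209.7 V, ∠V_total = -53.7°.

V_total = 209.7∠-53.7° V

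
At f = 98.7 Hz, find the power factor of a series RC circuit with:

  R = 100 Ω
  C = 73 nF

Step 1 — Angular frequency: ω = 2π·f = 2π·98.7 = 620.2 rad/s.
Step 2 — Component impedances:
  R: Z = R = 100 Ω
  C: Z = 1/(jωC) = -j/(ω·C) = 0 - j2.209e+04 Ω
Step 3 — Series combination: Z_total = R + C = 100 - j2.209e+04 Ω = 2.209e+04∠-89.7° Ω.
Step 4 — Power factor: PF = cos(φ) = Re(Z)/|Z| = 100/2.209e+04 = 0.004527.
Step 5 — Type: Im(Z) = -2.209e+04 ⇒ leading (phase φ = -89.7°).

PF = 0.004527 (leading, φ = -89.7°)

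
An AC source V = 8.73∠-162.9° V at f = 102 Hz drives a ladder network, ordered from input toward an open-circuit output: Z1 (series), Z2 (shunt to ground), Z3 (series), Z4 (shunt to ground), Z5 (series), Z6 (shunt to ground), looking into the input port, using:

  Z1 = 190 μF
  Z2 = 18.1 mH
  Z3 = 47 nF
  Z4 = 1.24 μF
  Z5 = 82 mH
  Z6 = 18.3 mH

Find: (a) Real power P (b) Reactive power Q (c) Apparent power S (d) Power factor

Step 1 — Angular frequency: ω = 2π·f = 2π·102 = 640.9 rad/s.
Step 2 — Component impedances:
  Z1: Z = 1/(jωC) = -j/(ω·C) = 0 - j8.212 Ω
  Z2: Z = jωL = j·640.9·0.0181 = 0 + j11.6 Ω
  Z3: Z = 1/(jωC) = -j/(ω·C) = 0 - j3.32e+04 Ω
  Z4: Z = 1/(jωC) = -j/(ω·C) = 0 - j1258 Ω
  Z5: Z = jωL = j·640.9·0.082 = 0 + j52.55 Ω
  Z6: Z = jωL = j·640.9·0.0183 = 0 + j11.73 Ω
Step 3 — Ladder network (open output): work backward from the far end, alternating series and parallel combinations. Z_in = 0 + j3.392 Ω = 3.392∠90.0° Ω.
Step 4 — Source phasor: V = 8.73∠-162.9° V = -8.344 - j2.567 V.
Step 5 — Current: I = V / Z = -0.7568 + j2.46 A = 2.574∠107.1° A.
Step 6 — Complex power: S = V·I* = 0 + j22.47 VA.
Step 7 — Real power: P = Re(S) = 0 W.
Step 8 — Reactive power: Q = Im(S) = 22.47 VAR.
Step 9 — Apparent power: |S| = 22.47 VA.
Step 10 — Power factor: PF = P/|S| = 0 (lagging).

(a) P = 0 W  (b) Q = 22.47 VAR  (c) S = 22.47 VA  (d) PF = 0 (lagging)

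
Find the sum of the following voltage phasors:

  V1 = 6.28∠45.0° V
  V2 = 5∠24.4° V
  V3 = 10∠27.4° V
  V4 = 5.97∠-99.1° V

Step 1 — Convert each phasor to rectangular form:
  V1 = 6.28·(cos(45.0°) + j·sin(45.0°)) = 4.441 + j4.441 V
  V2 = 5·(cos(24.4°) + j·sin(24.4°)) = 4.553 + j2.066 V
  V3 = 10·(cos(27.4°) + j·sin(27.4°)) = 8.878 + j4.602 V
  V4 = 5.97·(cos(-99.1°) + j·sin(-99.1°)) = -0.9442 - j5.895 V
Step 2 — Sum components: V_total = 16.93 + j5.213 V.
Step 3 — Convert to polar: |V_total| = 17.71 V, ∠V_total = 17.1°.

V_total = 17.71∠17.1° V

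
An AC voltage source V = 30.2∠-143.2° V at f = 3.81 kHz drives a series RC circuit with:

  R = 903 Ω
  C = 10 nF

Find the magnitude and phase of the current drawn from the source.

Step 1 — Angular frequency: ω = 2π·f = 2π·3810 = 2.394e+04 rad/s.
Step 2 — Component impedances:
  R: Z = R = 903 Ω
  C: Z = 1/(jωC) = -j/(ω·C) = 0 - j4177 Ω
Step 3 — Series combination: Z_total = R + C = 903 - j4177 Ω = 4274∠-77.8° Ω.
Step 4 — Source phasor: V = 30.2∠-143.2° V = -24.18 - j18.09 V.
Step 5 — Ohm's law: I = V / Z_total = (-24.18 - j18.09) / (903 - j4177) = 0.002942 - j0.006425 A.
Step 6 — Convert to polar: |I| = 0.007066 A, ∠I = -65.4°.

I = 0.007066∠-65.4° A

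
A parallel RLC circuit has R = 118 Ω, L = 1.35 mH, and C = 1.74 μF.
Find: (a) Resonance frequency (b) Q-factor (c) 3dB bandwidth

Step 1 — Resonance: ω₀ = 1/√(LC) = 1/√(0.00135·1.74e-06) = 2.063e+04 rad/s.
Step 2 — f₀ = ω₀/(2π) = 3284 Hz.
Step 3 — Parallel Q: Q = R/(ω₀L) = 118/(2.063e+04·0.00135) = 4.236.
Step 4 — Bandwidth: Δω = ω₀/Q = 4870 rad/s; BW = Δω/(2π) = 775.2 Hz.

(a) f₀ = 3284 Hz  (b) Q = 4.236  (c) BW = 775.2 Hz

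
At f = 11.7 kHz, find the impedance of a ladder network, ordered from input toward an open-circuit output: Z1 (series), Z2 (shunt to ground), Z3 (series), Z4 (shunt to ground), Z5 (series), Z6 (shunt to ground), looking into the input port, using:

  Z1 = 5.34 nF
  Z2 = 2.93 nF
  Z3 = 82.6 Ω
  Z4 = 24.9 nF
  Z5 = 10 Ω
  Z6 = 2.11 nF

Step 1 — Angular frequency: ω = 2π·f = 2π·1.17e+04 = 7.351e+04 rad/s.
Step 2 — Component impedances:
  Z1: Z = 1/(jωC) = -j/(ω·C) = 0 - j2547 Ω
  Z2: Z = 1/(jωC) = -j/(ω·C) = 0 - j4643 Ω
  Z3: Z = R = 82.6 Ω
  Z4: Z = 1/(jωC) = -j/(ω·C) = 0 - j546.3 Ω
  Z5: Z = R = 10 Ω
  Z6: Z = 1/(jωC) = -j/(ω·C) = 0 - j6447 Ω
Step 3 — Ladder network (open output): work backward from the far end, alternating series and parallel combinations. Z_in = 67.26 - j3003 Ω = 3004∠-88.7° Ω.

Z = 67.26 - j3003 Ω = 3004∠-88.7° Ω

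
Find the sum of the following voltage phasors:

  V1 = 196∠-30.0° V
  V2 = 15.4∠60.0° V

Step 1 — Convert each phasor to rectangular form:
  V1 = 196·(cos(-30.0°) + j·sin(-30.0°)) = 169.7 - j98 V
  V2 = 15.4·(cos(60.0°) + j·sin(60.0°)) = 7.7 + j13.34 V
Step 2 — Sum components: V_total = 177.4 - j84.66 V.
Step 3 — Convert to polar: |V_total| = 196.6 V, ∠V_total = -25.5°.

V_total = 196.6∠-25.5° V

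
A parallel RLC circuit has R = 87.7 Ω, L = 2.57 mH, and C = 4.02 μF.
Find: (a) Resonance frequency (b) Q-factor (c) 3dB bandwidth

Step 1 — Resonance: ω₀ = 1/√(LC) = 1/√(0.00257·4.02e-06) = 9838 rad/s.
Step 2 — f₀ = ω₀/(2π) = 1566 Hz.
Step 3 — Parallel Q: Q = R/(ω₀L) = 87.7/(9838·0.00257) = 3.469.
Step 4 — Bandwidth: Δω = ω₀/Q = 2836 rad/s; BW = Δω/(2π) = 451.4 Hz.

(a) f₀ = 1566 Hz  (b) Q = 3.469  (c) BW = 451.4 Hz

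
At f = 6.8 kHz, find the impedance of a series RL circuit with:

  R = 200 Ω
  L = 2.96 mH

Step 1 — Angular frequency: ω = 2π·f = 2π·6800 = 4.273e+04 rad/s.
Step 2 — Component impedances:
  R: Z = R = 200 Ω
  L: Z = jωL = j·4.273e+04·0.00296 = 0 + j126.5 Ω
Step 3 — Series combination: Z_total = R + L = 200 + j126.5 Ω = 236.6∠32.3° Ω.

Z = 200 + j126.5 Ω = 236.6∠32.3° Ω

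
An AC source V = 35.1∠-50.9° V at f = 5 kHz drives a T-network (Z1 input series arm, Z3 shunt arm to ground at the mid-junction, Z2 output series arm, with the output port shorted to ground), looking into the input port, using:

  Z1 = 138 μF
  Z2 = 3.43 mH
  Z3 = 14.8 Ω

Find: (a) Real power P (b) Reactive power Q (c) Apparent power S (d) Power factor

Step 1 — Angular frequency: ω = 2π·f = 2π·5000 = 3.142e+04 rad/s.
Step 2 — Component impedances:
  Z1: Z = 1/(jωC) = -j/(ω·C) = 0 - j0.2307 Ω
  Z2: Z = jωL = j·3.142e+04·0.00343 = 0 + j107.8 Ω
  Z3: Z = R = 14.8 Ω
Step 3 — With the output port shorted to ground, the output series arm Z2 runs from the junction to ground; the shunt arm Z3 also runs from the junction to ground. They appear in parallel: Z3 || Z2 = 14.53 + j1.995 Ω.
Step 4 — Series with input arm Z1: Z_in = Z1 + (Z3 || Z2) = 14.53 + j1.764 Ω = 14.63∠6.9° Ω.
Step 5 — Source phasor: V = 35.1∠-50.9° V = 22.14 - j27.24 V.
Step 6 — Current: I = V / Z = 1.277 - j2.03 A = 2.399∠-57.8° A.
Step 7 — Complex power: S = V·I* = 83.58 + j10.15 VA.
Step 8 — Real power: P = Re(S) = 83.58 W.
Step 9 — Reactive power: Q = Im(S) = 10.15 VAR.
Step 10 — Apparent power: |S| = 84.2 VA.
Step 11 — Power factor: PF = P/|S| = 0.9927 (lagging).

(a) P = 83.58 W  (b) Q = 10.15 VAR  (c) S = 84.2 VA  (d) PF = 0.9927 (lagging)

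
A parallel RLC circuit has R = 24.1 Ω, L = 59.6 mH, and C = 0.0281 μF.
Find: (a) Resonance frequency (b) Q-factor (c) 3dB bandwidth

Step 1 — Resonance: ω₀ = 1/√(LC) = 1/√(0.0596·2.81e-08) = 2.444e+04 rad/s.
Step 2 — f₀ = ω₀/(2π) = 3889 Hz.
Step 3 — Parallel Q: Q = R/(ω₀L) = 24.1/(2.444e+04·0.0596) = 0.01655.
Step 4 — Bandwidth: Δω = ω₀/Q = 1.477e+06 rad/s; BW = Δω/(2π) = 2.35e+05 Hz.

(a) f₀ = 3889 Hz  (b) Q = 0.01655  (c) BW = 2.35e+05 Hz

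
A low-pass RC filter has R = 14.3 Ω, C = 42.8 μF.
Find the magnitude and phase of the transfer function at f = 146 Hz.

Step 1 — Angular frequency: ω = 2π·146 = 917.3 rad/s.
Step 2 — Transfer function: H(jω) = 1/(1 + jωRC).
Step 3 — Denominator: 1 + jωRC = 1 + j·917.3·14.3·4.28e-05 = 1 + j0.5615.
Step 4 — H = 0.7603 - j0.4269.
Step 5 — Magnitude: |H| = 0.872 (-1.2 dB); phase: φ = -29.3°.

|H| = 0.872 (-1.2 dB), φ = -29.3°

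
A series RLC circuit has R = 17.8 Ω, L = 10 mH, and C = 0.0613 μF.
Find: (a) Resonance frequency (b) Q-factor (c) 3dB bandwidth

Step 1 — Resonance condition Im(Z)=0 gives ω₀ = 1/√(LC).
Step 2 — ω₀ = 1/√(0.01·6.13e-08) = 4.039e+04 rad/s.
Step 3 — f₀ = ω₀/(2π) = 6428 Hz.
Step 4 — Series Q: Q = ω₀L/R = 4.039e+04·0.01/17.8 = 22.69.
Step 5 — 3dB bandwidth: Δω = ω₀/Q = 1780 rad/s; BW = Δω/(2π) = 283.3 Hz.

(a) f₀ = 6428 Hz  (b) Q = 22.69  (c) BW = 283.3 Hz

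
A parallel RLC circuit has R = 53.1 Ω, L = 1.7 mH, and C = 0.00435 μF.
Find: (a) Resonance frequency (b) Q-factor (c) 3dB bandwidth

Step 1 — Resonance: ω₀ = 1/√(LC) = 1/√(0.0017·4.35e-09) = 3.677e+05 rad/s.
Step 2 — f₀ = ω₀/(2π) = 5.853e+04 Hz.
Step 3 — Parallel Q: Q = R/(ω₀L) = 53.1/(3.677e+05·0.0017) = 0.08494.
Step 4 — Bandwidth: Δω = ω₀/Q = 4.329e+06 rad/s; BW = Δω/(2π) = 6.89e+05 Hz.

(a) f₀ = 5.853e+04 Hz  (b) Q = 0.08494  (c) BW = 6.89e+05 Hz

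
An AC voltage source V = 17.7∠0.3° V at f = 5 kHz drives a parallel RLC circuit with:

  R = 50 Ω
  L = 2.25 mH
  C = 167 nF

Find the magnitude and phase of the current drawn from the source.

Step 1 — Angular frequency: ω = 2π·f = 2π·5000 = 3.142e+04 rad/s.
Step 2 — Component impedances:
  R: Z = R = 50 Ω
  L: Z = jωL = j·3.142e+04·0.00225 = 0 + j70.69 Ω
  C: Z = 1/(jωC) = -j/(ω·C) = 0 - j190.6 Ω
Step 3 — Parallel combination: 1/Z_total = 1/R + 1/L + 1/C; Z_total = 41.73 + j18.57 Ω = 45.68∠24.0° Ω.
Step 4 — Source phasor: V = 17.7∠0.3° V = 17.7 + j0.09268 V.
Step 5 — Ohm's law: I = V / Z_total = (17.7 + j0.09268) / (41.73 + j18.57) = 0.3548 - j0.1557 A.
Step 6 — Convert to polar: |I| = 0.3875 A, ∠I = -23.7°.

I = 0.3875∠-23.7° A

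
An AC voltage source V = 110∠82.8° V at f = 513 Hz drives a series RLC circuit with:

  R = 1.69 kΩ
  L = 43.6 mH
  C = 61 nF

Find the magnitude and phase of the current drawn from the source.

Step 1 — Angular frequency: ω = 2π·f = 2π·513 = 3223 rad/s.
Step 2 — Component impedances:
  R: Z = R = 1690 Ω
  L: Z = jωL = j·3223·0.0436 = 0 + j140.5 Ω
  C: Z = 1/(jωC) = -j/(ω·C) = 0 - j5086 Ω
Step 3 — Series combination: Z_total = R + L + C = 1690 - j4945 Ω = 5226∠-71.1° Ω.
Step 4 — Source phasor: V = 110∠82.8° V = 13.79 + j109.1 V.
Step 5 — Ohm's law: I = V / Z_total = (13.79 + j109.1) / (1690 - j4945) = -0.01891 + j0.009249 A.
Step 6 — Convert to polar: |I| = 0.02105 A, ∠I = 153.9°.

I = 0.02105∠153.9° A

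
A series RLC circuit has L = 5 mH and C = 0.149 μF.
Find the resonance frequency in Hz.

Step 1 — Resonance condition Im(Z)=0 gives ω₀ = 1/√(LC).
Step 2 — ω₀ = 1/√(0.005·1.49e-07) = 3.664e+04 rad/s.
Step 3 — f₀ = ω₀/(2π) = 5831 Hz.

f₀ = 5831 Hz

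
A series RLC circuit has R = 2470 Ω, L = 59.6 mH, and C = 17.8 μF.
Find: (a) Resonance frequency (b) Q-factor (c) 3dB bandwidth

Step 1 — Resonance: ω₀ = 1/√(LC) = 1/√(0.0596·1.78e-05) = 970.9 rad/s.
Step 2 — f₀ = ω₀/(2π) = 154.5 Hz.
Step 3 — Series Q: Q = ω₀L/R = 970.9·0.0596/2470 = 0.02343.
Step 4 — Bandwidth: Δω = ω₀/Q = 4.144e+04 rad/s; BW = Δω/(2π) = 6596 Hz.

(a) f₀ = 154.5 Hz  (b) Q = 0.02343  (c) BW = 6596 Hz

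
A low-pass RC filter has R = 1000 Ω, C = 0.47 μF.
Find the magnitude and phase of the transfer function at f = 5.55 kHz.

Step 1 — Angular frequency: ω = 2π·5550 = 3.487e+04 rad/s.
Step 2 — Transfer function: H(jω) = 1/(1 + jωRC).
Step 3 — Denominator: 1 + jωRC = 1 + j·3.487e+04·1000·4.7e-07 = 1 + j16.39.
Step 4 — H = 0.003709 - j0.06079.
Step 5 — Magnitude: |H| = 0.0609 (-24.3 dB); phase: φ = -86.5°.

|H| = 0.0609 (-24.3 dB), φ = -86.5°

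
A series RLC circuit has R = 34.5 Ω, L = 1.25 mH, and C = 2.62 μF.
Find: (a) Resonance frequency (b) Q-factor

Step 1 — Resonance condition Im(Z)=0 gives ω₀ = 1/√(LC).
Step 2 — ω₀ = 1/√(0.00125·2.62e-06) = 1.747e+04 rad/s.
Step 3 — f₀ = ω₀/(2π) = 2781 Hz.
Step 4 — Series Q: Q = ω₀L/R = 1.747e+04·0.00125/34.5 = 0.6331.

(a) f₀ = 2781 Hz  (b) Q = 0.6331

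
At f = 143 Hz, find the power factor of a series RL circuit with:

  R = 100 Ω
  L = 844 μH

Step 1 — Angular frequency: ω = 2π·f = 2π·143 = 898.5 rad/s.
Step 2 — Component impedances:
  R: Z = R = 100 Ω
  L: Z = jωL = j·898.5·0.000844 = 0 + j0.7583 Ω
Step 3 — Series combination: Z_total = R + L = 100 + j0.7583 Ω = 100∠0.4° Ω.
Step 4 — Power factor: PF = cos(φ) = Re(Z)/|Z| = 100/100 = 1.
Step 5 — Type: Im(Z) = 0.7583 ⇒ lagging (phase φ = 0.4°).

PF = 1 (lagging, φ = 0.4°)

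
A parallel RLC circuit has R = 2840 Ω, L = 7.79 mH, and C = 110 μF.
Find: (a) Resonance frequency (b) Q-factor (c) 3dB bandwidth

Step 1 — Resonance: ω₀ = 1/√(LC) = 1/√(0.00779·0.00011) = 1080 rad/s.
Step 2 — f₀ = ω₀/(2π) = 171.9 Hz.
Step 3 — Parallel Q: Q = R/(ω₀L) = 2840/(1080·0.00779) = 337.5.
Step 4 — Bandwidth: Δω = ω₀/Q = 3.201 rad/s; BW = Δω/(2π) = 0.5095 Hz.

(a) f₀ = 171.9 Hz  (b) Q = 337.5  (c) BW = 0.5095 Hz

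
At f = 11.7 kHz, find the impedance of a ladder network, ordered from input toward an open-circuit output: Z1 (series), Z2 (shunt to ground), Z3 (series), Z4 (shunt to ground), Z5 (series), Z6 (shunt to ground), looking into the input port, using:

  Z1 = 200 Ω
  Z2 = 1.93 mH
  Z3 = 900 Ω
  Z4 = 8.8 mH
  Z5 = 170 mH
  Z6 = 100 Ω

Step 1 — Angular frequency: ω = 2π·f = 2π·1.17e+04 = 7.351e+04 rad/s.
Step 2 — Component impedances:
  Z1: Z = R = 200 Ω
  Z2: Z = jωL = j·7.351e+04·0.00193 = 0 + j141.9 Ω
  Z3: Z = R = 900 Ω
  Z4: Z = jωL = j·7.351e+04·0.0088 = 0 + j646.9 Ω
  Z5: Z = jωL = j·7.351e+04·0.17 = 0 + j1.25e+04 Ω
  Z6: Z = R = 100 Ω
Step 3 — Ladder network (open output): work backward from the far end, alternating series and parallel combinations. Z_in = 213.1 + j130.9 Ω = 250.1∠31.6° Ω.

Z = 213.1 + j130.9 Ω = 250.1∠31.6° Ω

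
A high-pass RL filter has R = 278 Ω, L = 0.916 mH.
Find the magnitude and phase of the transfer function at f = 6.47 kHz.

Step 1 — Angular frequency: ω = 2π·6470 = 4.065e+04 rad/s.
Step 2 — Transfer function: H(jω) = jωL/(R + jωL).
Step 3 — Numerator jωL = j·37.24; denominator R + jωL = 278 + j37.24.
Step 4 — H = 0.01763 + j0.1316.
Step 5 — Magnitude: |H| = 0.1328 (-17.5 dB); phase: φ = 82.4°.

|H| = 0.1328 (-17.5 dB), φ = 82.4°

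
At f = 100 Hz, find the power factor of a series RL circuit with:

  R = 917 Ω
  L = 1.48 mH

Step 1 — Angular frequency: ω = 2π·f = 2π·100 = 628.3 rad/s.
Step 2 — Component impedances:
  R: Z = R = 917 Ω
  L: Z = jωL = j·628.3·0.00148 = 0 + j0.9299 Ω
Step 3 — Series combination: Z_total = R + L = 917 + j0.9299 Ω = 917∠0.1° Ω.
Step 4 — Power factor: PF = cos(φ) = Re(Z)/|Z| = 917/917 = 1.
Step 5 — Type: Im(Z) = 0.9299 ⇒ lagging (phase φ = 0.1°).

PF = 1 (lagging, φ = 0.1°)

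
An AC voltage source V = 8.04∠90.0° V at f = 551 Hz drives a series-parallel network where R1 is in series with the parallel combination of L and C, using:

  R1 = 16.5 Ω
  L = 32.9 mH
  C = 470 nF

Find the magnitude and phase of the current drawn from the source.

Step 1 — Angular frequency: ω = 2π·f = 2π·551 = 3462 rad/s.
Step 2 — Component impedances:
  R1: Z = R = 16.5 Ω
  L: Z = jωL = j·3462·0.0329 = 0 + j113.9 Ω
  C: Z = 1/(jωC) = -j/(ω·C) = 0 - j614.6 Ω
Step 3 — Parallel branch: L || C = 1/(1/L + 1/C) = 0 + j139.8 Ω.
Step 4 — Series with R1: Z_total = R1 + (L || C) = 16.5 + j139.8 Ω = 140.8∠83.3° Ω.
Step 5 — Source phasor: V = 8.04∠90.0° V = 0 + j8.04 V.
Step 6 — Ohm's law: I = V / Z_total = (0 + j8.04) / (16.5 + j139.8) = 0.05672 + j0.006693 A.
Step 7 — Convert to polar: |I| = 0.05711 A, ∠I = 6.7°.

I = 0.05711∠6.7° A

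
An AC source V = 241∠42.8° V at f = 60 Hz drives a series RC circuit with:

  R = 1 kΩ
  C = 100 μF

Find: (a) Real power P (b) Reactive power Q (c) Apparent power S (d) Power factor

Step 1 — Angular frequency: ω = 2π·f = 2π·60 = 377 rad/s.
Step 2 — Component impedances:
  R: Z = R = 1000 Ω
  C: Z = 1/(jωC) = -j/(ω·C) = 0 - j26.53 Ω
Step 3 — Series combination: Z_total = R + C = 1000 - j26.53 Ω = 1000∠-1.5° Ω.
Step 4 — Source phasor: V = 241∠42.8° V = 176.8 + j163.7 V.
Step 5 — Current: I = V / Z = 0.1724 + j0.1683 A = 0.2409∠44.3° A.
Step 6 — Complex power: S = V·I* = 58.04 - j1.54 VA.
Step 7 — Real power: P = Re(S) = 58.04 W.
Step 8 — Reactive power: Q = Im(S) = -1.54 VAR.
Step 9 — Apparent power: |S| = 58.06 VA.
Step 10 — Power factor: PF = P/|S| = 0.9996 (leading).

(a) P = 58.04 W  (b) Q = -1.54 VAR  (c) S = 58.06 VA  (d) PF = 0.9996 (leading)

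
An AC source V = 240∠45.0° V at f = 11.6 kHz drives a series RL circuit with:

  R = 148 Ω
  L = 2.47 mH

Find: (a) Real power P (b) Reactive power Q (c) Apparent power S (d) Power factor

Step 1 — Angular frequency: ω = 2π·f = 2π·1.16e+04 = 7.288e+04 rad/s.
Step 2 — Component impedances:
  R: Z = R = 148 Ω
  L: Z = jωL = j·7.288e+04·0.00247 = 0 + j180 Ω
Step 3 — Series combination: Z_total = R + L = 148 + j180 Ω = 233.1∠50.6° Ω.
Step 4 — Source phasor: V = 240∠45.0° V = 169.7 + j169.7 V.
Step 5 — Current: I = V / Z = 1.025 - j0.1001 A = 1.03∠-5.6° A.
Step 6 — Complex power: S = V·I* = 157 + j190.9 VA.
Step 7 — Real power: P = Re(S) = 157 W.
Step 8 — Reactive power: Q = Im(S) = 190.9 VAR.
Step 9 — Apparent power: |S| = 247.2 VA.
Step 10 — Power factor: PF = P/|S| = 0.6351 (lagging).

(a) P = 157 W  (b) Q = 190.9 VAR  (c) S = 247.2 VA  (d) PF = 0.6351 (lagging)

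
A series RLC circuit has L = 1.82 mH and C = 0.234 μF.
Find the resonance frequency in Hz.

Step 1 — Resonance condition Im(Z)=0 gives ω₀ = 1/√(LC).
Step 2 — ω₀ = 1/√(0.00182·2.34e-07) = 4.846e+04 rad/s.
Step 3 — f₀ = ω₀/(2π) = 7712 Hz.

f₀ = 7712 Hz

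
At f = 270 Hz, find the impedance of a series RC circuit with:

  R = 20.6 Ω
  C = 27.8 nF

Step 1 — Angular frequency: ω = 2π·f = 2π·270 = 1696 rad/s.
Step 2 — Component impedances:
  R: Z = R = 20.6 Ω
  C: Z = 1/(jωC) = -j/(ω·C) = 0 - j2.12e+04 Ω
Step 3 — Series combination: Z_total = R + C = 20.6 - j2.12e+04 Ω = 2.12e+04∠-89.9° Ω.

Z = 20.6 - j2.12e+04 Ω = 2.12e+04∠-89.9° Ω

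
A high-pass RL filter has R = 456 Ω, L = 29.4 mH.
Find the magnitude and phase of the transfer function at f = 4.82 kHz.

Step 1 — Angular frequency: ω = 2π·4820 = 3.028e+04 rad/s.
Step 2 — Transfer function: H(jω) = jωL/(R + jωL).
Step 3 — Numerator jωL = j·890.4; denominator R + jωL = 456 + j890.4.
Step 4 — H = 0.7922 + j0.4057.
Step 5 — Magnitude: |H| = 0.8901 (-1.0 dB); phase: φ = 27.1°.

|H| = 0.8901 (-1.0 dB), φ = 27.1°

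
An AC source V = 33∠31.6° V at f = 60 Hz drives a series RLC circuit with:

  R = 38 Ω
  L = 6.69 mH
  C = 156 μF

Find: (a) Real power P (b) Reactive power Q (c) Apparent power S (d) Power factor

Step 1 — Angular frequency: ω = 2π·f = 2π·60 = 377 rad/s.
Step 2 — Component impedances:
  R: Z = R = 38 Ω
  L: Z = jωL = j·377·0.00669 = 0 + j2.522 Ω
  C: Z = 1/(jωC) = -j/(ω·C) = 0 - j17 Ω
Step 3 — Series combination: Z_total = R + L + C = 38 - j14.48 Ω = 40.67∠-20.9° Ω.
Step 4 — Source phasor: V = 33∠31.6° V = 28.11 + j17.29 V.
Step 5 — Current: I = V / Z = 0.4944 + j0.6435 A = 0.8115∠52.5° A.
Step 6 — Complex power: S = V·I* = 25.02 - j9.536 VA.
Step 7 — Real power: P = Re(S) = 25.02 W.
Step 8 — Reactive power: Q = Im(S) = -9.536 VAR.
Step 9 — Apparent power: |S| = 26.78 VA.
Step 10 — Power factor: PF = P/|S| = 0.9344 (leading).

(a) P = 25.02 W  (b) Q = -9.536 VAR  (c) S = 26.78 VA  (d) PF = 0.9344 (leading)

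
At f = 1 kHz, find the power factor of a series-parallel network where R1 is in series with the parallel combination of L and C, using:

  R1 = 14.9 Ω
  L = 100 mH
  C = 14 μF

Step 1 — Angular frequency: ω = 2π·f = 2π·1000 = 6283 rad/s.
Step 2 — Component impedances:
  R1: Z = R = 14.9 Ω
  L: Z = jωL = j·6283·0.1 = 0 + j628.3 Ω
  C: Z = 1/(jωC) = -j/(ω·C) = 0 - j11.37 Ω
Step 3 — Parallel branch: L || C = 1/(1/L + 1/C) = 0 - j11.58 Ω.
Step 4 — Series with R1: Z_total = R1 + (L || C) = 14.9 - j11.58 Ω = 18.87∠-37.8° Ω.
Step 5 — Power factor: PF = cos(φ) = Re(Z)/|Z| = 14.9/18.87 = 0.7896.
Step 6 — Type: Im(Z) = -11.58 ⇒ leading (phase φ = -37.8°).

PF = 0.7896 (leading, φ = -37.8°)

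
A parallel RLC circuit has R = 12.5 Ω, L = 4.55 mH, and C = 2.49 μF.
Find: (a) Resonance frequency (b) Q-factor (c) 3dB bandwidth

Step 1 — Resonance: ω₀ = 1/√(LC) = 1/√(0.00455·2.49e-06) = 9395 rad/s.
Step 2 — f₀ = ω₀/(2π) = 1495 Hz.
Step 3 — Parallel Q: Q = R/(ω₀L) = 12.5/(9395·0.00455) = 0.2924.
Step 4 — Bandwidth: Δω = ω₀/Q = 3.213e+04 rad/s; BW = Δω/(2π) = 5113 Hz.

(a) f₀ = 1495 Hz  (b) Q = 0.2924  (c) BW = 5113 Hz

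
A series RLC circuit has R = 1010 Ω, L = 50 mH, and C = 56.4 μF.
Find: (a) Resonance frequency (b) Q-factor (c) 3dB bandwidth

Step 1 — Resonance: ω₀ = 1/√(LC) = 1/√(0.05·5.64e-05) = 595.5 rad/s.
Step 2 — f₀ = ω₀/(2π) = 94.78 Hz.
Step 3 — Series Q: Q = ω₀L/R = 595.5·0.05/1010 = 0.02948.
Step 4 — Bandwidth: Δω = ω₀/Q = 2.02e+04 rad/s; BW = Δω/(2π) = 3215 Hz.

(a) f₀ = 94.78 Hz  (b) Q = 0.02948  (c) BW = 3215 Hz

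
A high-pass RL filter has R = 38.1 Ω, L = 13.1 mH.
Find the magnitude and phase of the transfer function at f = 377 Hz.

Step 1 — Angular frequency: ω = 2π·377 = 2369 rad/s.
Step 2 — Transfer function: H(jω) = jωL/(R + jωL).
Step 3 — Numerator jωL = j·31.03; denominator R + jωL = 38.1 + j31.03.
Step 4 — H = 0.3988 + j0.4897.
Step 5 — Magnitude: |H| = 0.6315 (-4.0 dB); phase: φ = 50.8°.

|H| = 0.6315 (-4.0 dB), φ = 50.8°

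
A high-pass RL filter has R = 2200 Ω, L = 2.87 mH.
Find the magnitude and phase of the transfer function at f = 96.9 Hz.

Step 1 — Angular frequency: ω = 2π·96.9 = 608.8 rad/s.
Step 2 — Transfer function: H(jω) = jωL/(R + jωL).
Step 3 — Numerator jωL = j·1.747; denominator R + jωL = 2200 + j1.747.
Step 4 — H = 6.308e-07 + j0.0007943.
Step 5 — Magnitude: |H| = 0.0007943 (-62.0 dB); phase: φ = 90.0°.

|H| = 0.0007943 (-62.0 dB), φ = 90.0°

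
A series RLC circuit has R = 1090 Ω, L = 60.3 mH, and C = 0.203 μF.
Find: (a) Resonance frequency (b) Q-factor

Step 1 — Resonance condition Im(Z)=0 gives ω₀ = 1/√(LC).
Step 2 — ω₀ = 1/√(0.0603·2.03e-07) = 9038 rad/s.
Step 3 — f₀ = ω₀/(2π) = 1439 Hz.
Step 4 — Series Q: Q = ω₀L/R = 9038·0.0603/1090 = 0.5.

(a) f₀ = 1439 Hz  (b) Q = 0.5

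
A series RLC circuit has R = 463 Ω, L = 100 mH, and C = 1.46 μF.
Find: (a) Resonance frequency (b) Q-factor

Step 1 — Resonance condition Im(Z)=0 gives ω₀ = 1/√(LC).
Step 2 — ω₀ = 1/√(0.1·1.46e-06) = 2617 rad/s.
Step 3 — f₀ = ω₀/(2π) = 416.5 Hz.
Step 4 — Series Q: Q = ω₀L/R = 2617·0.1/463 = 0.5653.

(a) f₀ = 416.5 Hz  (b) Q = 0.5653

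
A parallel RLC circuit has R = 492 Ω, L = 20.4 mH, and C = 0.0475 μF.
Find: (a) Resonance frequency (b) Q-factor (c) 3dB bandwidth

Step 1 — Resonance: ω₀ = 1/√(LC) = 1/√(0.0204·4.75e-08) = 3.212e+04 rad/s.
Step 2 — f₀ = ω₀/(2π) = 5113 Hz.
Step 3 — Parallel Q: Q = R/(ω₀L) = 492/(3.212e+04·0.0204) = 0.7508.
Step 4 — Bandwidth: Δω = ω₀/Q = 4.279e+04 rad/s; BW = Δω/(2π) = 6810 Hz.

(a) f₀ = 5113 Hz  (b) Q = 0.7508  (c) BW = 6810 Hz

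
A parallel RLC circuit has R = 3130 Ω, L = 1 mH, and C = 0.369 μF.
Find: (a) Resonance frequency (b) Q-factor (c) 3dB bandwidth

Step 1 — Resonance: ω₀ = 1/√(LC) = 1/√(0.001·3.69e-07) = 5.206e+04 rad/s.
Step 2 — f₀ = ω₀/(2π) = 8285 Hz.
Step 3 — Parallel Q: Q = R/(ω₀L) = 3130/(5.206e+04·0.001) = 60.13.
Step 4 — Bandwidth: Δω = ω₀/Q = 865.8 rad/s; BW = Δω/(2π) = 137.8 Hz.

(a) f₀ = 8285 Hz  (b) Q = 60.13  (c) BW = 137.8 Hz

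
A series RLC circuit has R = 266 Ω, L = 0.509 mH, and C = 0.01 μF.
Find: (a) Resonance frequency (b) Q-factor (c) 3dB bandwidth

Step 1 — Resonance condition Im(Z)=0 gives ω₀ = 1/√(LC).
Step 2 — ω₀ = 1/√(0.000509·1e-08) = 4.432e+05 rad/s.
Step 3 — f₀ = ω₀/(2π) = 7.054e+04 Hz.
Step 4 — Series Q: Q = ω₀L/R = 4.432e+05·0.000509/266 = 0.8482.
Step 5 — 3dB bandwidth: Δω = ω₀/Q = 5.226e+05 rad/s; BW = Δω/(2π) = 8.317e+04 Hz.

(a) f₀ = 7.054e+04 Hz  (b) Q = 0.8482  (c) BW = 8.317e+04 Hz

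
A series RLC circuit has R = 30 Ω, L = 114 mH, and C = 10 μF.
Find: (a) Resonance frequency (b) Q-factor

Step 1 — Resonance condition Im(Z)=0 gives ω₀ = 1/√(LC).
Step 2 — ω₀ = 1/√(0.114·1e-05) = 936.6 rad/s.
Step 3 — f₀ = ω₀/(2π) = 149.1 Hz.
Step 4 — Series Q: Q = ω₀L/R = 936.6·0.114/30 = 3.559.

(a) f₀ = 149.1 Hz  (b) Q = 3.559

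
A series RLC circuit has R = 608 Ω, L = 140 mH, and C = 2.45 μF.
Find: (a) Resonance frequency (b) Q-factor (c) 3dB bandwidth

Step 1 — Resonance: ω₀ = 1/√(LC) = 1/√(0.14·2.45e-06) = 1707 rad/s.
Step 2 — f₀ = ω₀/(2π) = 271.8 Hz.
Step 3 — Series Q: Q = ω₀L/R = 1707·0.14/608 = 0.3932.
Step 4 — Bandwidth: Δω = ω₀/Q = 4343 rad/s; BW = Δω/(2π) = 691.2 Hz.

(a) f₀ = 271.8 Hz  (b) Q = 0.3932  (c) BW = 691.2 Hz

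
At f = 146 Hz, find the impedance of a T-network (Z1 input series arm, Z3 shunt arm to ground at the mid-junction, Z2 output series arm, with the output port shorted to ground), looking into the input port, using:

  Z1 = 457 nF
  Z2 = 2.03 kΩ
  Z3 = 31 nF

Step 1 — Angular frequency: ω = 2π·f = 2π·146 = 917.3 rad/s.
Step 2 — Component impedances:
  Z1: Z = 1/(jωC) = -j/(ω·C) = 0 - j2385 Ω
  Z2: Z = R = 2030 Ω
  Z3: Z = 1/(jωC) = -j/(ω·C) = 0 - j3.516e+04 Ω
Step 3 — With the output port shorted to ground, the output series arm Z2 runs from the junction to ground; the shunt arm Z3 also runs from the junction to ground. They appear in parallel: Z3 || Z2 = 2023 - j116.8 Ω.
Step 4 — Series with input arm Z1: Z_in = Z1 + (Z3 || Z2) = 2023 - j2502 Ω = 3218∠-51.0° Ω.

Z = 2023 - j2502 Ω = 3218∠-51.0° Ω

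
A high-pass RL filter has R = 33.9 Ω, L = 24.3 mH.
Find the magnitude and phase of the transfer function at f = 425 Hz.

Step 1 — Angular frequency: ω = 2π·425 = 2670 rad/s.
Step 2 — Transfer function: H(jω) = jωL/(R + jωL).
Step 3 — Numerator jωL = j·64.89; denominator R + jωL = 33.9 + j64.89.
Step 4 — H = 0.7856 + j0.4104.
Step 5 — Magnitude: |H| = 0.8863 (-1.0 dB); phase: φ = 27.6°.

|H| = 0.8863 (-1.0 dB), φ = 27.6°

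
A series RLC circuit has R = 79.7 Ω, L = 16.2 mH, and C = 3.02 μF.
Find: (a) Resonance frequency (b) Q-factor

Step 1 — Resonance condition Im(Z)=0 gives ω₀ = 1/√(LC).
Step 2 — ω₀ = 1/√(0.0162·3.02e-06) = 4521 rad/s.
Step 3 — f₀ = ω₀/(2π) = 719.5 Hz.
Step 4 — Series Q: Q = ω₀L/R = 4521·0.0162/79.7 = 0.919.

(a) f₀ = 719.5 Hz  (b) Q = 0.919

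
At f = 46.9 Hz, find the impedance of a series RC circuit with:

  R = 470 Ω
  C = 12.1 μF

Step 1 — Angular frequency: ω = 2π·f = 2π·46.9 = 294.7 rad/s.
Step 2 — Component impedances:
  R: Z = R = 470 Ω
  C: Z = 1/(jωC) = -j/(ω·C) = 0 - j280.5 Ω
Step 3 — Series combination: Z_total = R + C = 470 - j280.5 Ω = 547.3∠-30.8° Ω.

Z = 470 - j280.5 Ω = 547.3∠-30.8° Ω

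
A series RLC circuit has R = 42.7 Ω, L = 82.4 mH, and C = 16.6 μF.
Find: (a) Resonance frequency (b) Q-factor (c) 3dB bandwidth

Step 1 — Resonance condition Im(Z)=0 gives ω₀ = 1/√(LC).
Step 2 — ω₀ = 1/√(0.0824·1.66e-05) = 855 rad/s.
Step 3 — f₀ = ω₀/(2π) = 136.1 Hz.
Step 4 — Series Q: Q = ω₀L/R = 855·0.0824/42.7 = 1.65.
Step 5 — 3dB bandwidth: Δω = ω₀/Q = 518.2 rad/s; BW = Δω/(2π) = 82.47 Hz.

(a) f₀ = 136.1 Hz  (b) Q = 1.65  (c) BW = 82.47 Hz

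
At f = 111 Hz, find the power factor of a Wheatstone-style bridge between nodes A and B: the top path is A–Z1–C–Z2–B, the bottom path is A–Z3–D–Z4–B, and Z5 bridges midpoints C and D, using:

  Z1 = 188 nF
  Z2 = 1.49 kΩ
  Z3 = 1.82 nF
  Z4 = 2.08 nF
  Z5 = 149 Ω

Step 1 — Angular frequency: ω = 2π·f = 2π·111 = 697.4 rad/s.
Step 2 — Component impedances:
  Z1: Z = 1/(jωC) = -j/(ω·C) = 0 - j7627 Ω
  Z2: Z = R = 1490 Ω
  Z3: Z = 1/(jωC) = -j/(ω·C) = 0 - j7.878e+05 Ω
  Z4: Z = 1/(jωC) = -j/(ω·C) = 0 - j6.893e+05 Ω
  Z5: Z = R = 149 Ω
Step 3 — Bridge requires nodal analysis (the Z5 bridge couples midpoints C and D, so the two paths cannot be reduced to a simple series/parallel combination). Setting node B to ground and injecting 1 A at node A, the 3-node admittance system at A, C, D solves to V_A = Z_AB = 1490 - j7557 Ω = 7702∠-78.8° Ω.
Step 4 — Power factor: PF = cos(φ) = Re(Z)/|Z| = 1490/7702.3 = 0.1934.
Step 5 — Type: Im(Z) = -7557 ⇒ leading (phase φ = -78.8°).

PF = 0.1934 (leading, φ = -78.8°)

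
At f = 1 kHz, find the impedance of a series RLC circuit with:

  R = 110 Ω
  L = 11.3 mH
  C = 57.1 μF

Step 1 — Angular frequency: ω = 2π·f = 2π·1000 = 6283 rad/s.
Step 2 — Component impedances:
  R: Z = R = 110 Ω
  L: Z = jωL = j·6283·0.0113 = 0 + j71 Ω
  C: Z = 1/(jωC) = -j/(ω·C) = 0 - j2.787 Ω
Step 3 — Series combination: Z_total = R + L + C = 110 + j68.21 Ω = 129.4∠31.8° Ω.

Z = 110 + j68.21 Ω = 129.4∠31.8° Ω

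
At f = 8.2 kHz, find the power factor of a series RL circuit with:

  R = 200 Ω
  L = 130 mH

Step 1 — Angular frequency: ω = 2π·f = 2π·8200 = 5.152e+04 rad/s.
Step 2 — Component impedances:
  R: Z = R = 200 Ω
  L: Z = jωL = j·5.152e+04·0.13 = 0 + j6698 Ω
Step 3 — Series combination: Z_total = R + L = 200 + j6698 Ω = 6701∠88.3° Ω.
Step 4 — Power factor: PF = cos(φ) = Re(Z)/|Z| = 200/6701 = 0.02985.
Step 5 — Type: Im(Z) = 6698 ⇒ lagging (phase φ = 88.3°).

PF = 0.02985 (lagging, φ = 88.3°)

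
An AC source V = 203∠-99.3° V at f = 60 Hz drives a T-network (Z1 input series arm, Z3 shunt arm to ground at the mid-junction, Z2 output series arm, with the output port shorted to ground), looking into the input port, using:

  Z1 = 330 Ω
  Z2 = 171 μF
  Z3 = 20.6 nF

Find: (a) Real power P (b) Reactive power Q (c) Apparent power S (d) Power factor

Step 1 — Angular frequency: ω = 2π·f = 2π·60 = 377 rad/s.
Step 2 — Component impedances:
  Z1: Z = R = 330 Ω
  Z2: Z = 1/(jωC) = -j/(ω·C) = 0 - j15.51 Ω
  Z3: Z = 1/(jωC) = -j/(ω·C) = 0 - j1.288e+05 Ω
Step 3 — With the output port shorted to ground, the output series arm Z2 runs from the junction to ground; the shunt arm Z3 also runs from the junction to ground. They appear in parallel: Z3 || Z2 = 0 - j15.51 Ω.
Step 4 — Series with input arm Z1: Z_in = Z1 + (Z3 || Z2) = 330 - j15.51 Ω = 330.4∠-2.7° Ω.
Step 5 — Source phasor: V = 203∠-99.3° V = -32.81 - j200.3 V.
Step 6 — Current: I = V / Z = -0.07072 - j0.6104 A = 0.6145∠-96.6° A.
Step 7 — Complex power: S = V·I* = 124.6 - j5.856 VA.
Step 8 — Real power: P = Re(S) = 124.6 W.
Step 9 — Reactive power: Q = Im(S) = -5.856 VAR.
Step 10 — Apparent power: |S| = 124.7 VA.
Step 11 — Power factor: PF = P/|S| = 0.9989 (leading).

(a) P = 124.6 W  (b) Q = -5.856 VAR  (c) S = 124.7 VA  (d) PF = 0.9989 (leading)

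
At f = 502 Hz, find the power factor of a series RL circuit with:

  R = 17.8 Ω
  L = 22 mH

Step 1 — Angular frequency: ω = 2π·f = 2π·502 = 3154 rad/s.
Step 2 — Component impedances:
  R: Z = R = 17.8 Ω
  L: Z = jωL = j·3154·0.022 = 0 + j69.39 Ω
Step 3 — Series combination: Z_total = R + L = 17.8 + j69.39 Ω = 71.64∠75.6° Ω.
Step 4 — Power factor: PF = cos(φ) = Re(Z)/|Z| = 17.8/71.64 = 0.2485.
Step 5 — Type: Im(Z) = 69.39 ⇒ lagging (phase φ = 75.6°).

PF = 0.2485 (lagging, φ = 75.6°)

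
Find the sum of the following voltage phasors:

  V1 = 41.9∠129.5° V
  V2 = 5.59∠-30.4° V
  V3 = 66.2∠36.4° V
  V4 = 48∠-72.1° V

Step 1 — Convert each phasor to rectangular form:
  V1 = 41.9·(cos(129.5°) + j·sin(129.5°)) = -26.65 + j32.33 V
  V2 = 5.59·(cos(-30.4°) + j·sin(-30.4°)) = 4.821 - j2.829 V
  V3 = 66.2·(cos(36.4°) + j·sin(36.4°)) = 53.28 + j39.28 V
  V4 = 48·(cos(-72.1°) + j·sin(-72.1°)) = 14.75 - j45.68 V
Step 2 — Sum components: V_total = 46.21 + j23.11 V.
Step 3 — Convert to polar: |V_total| = 51.66 V, ∠V_total = 26.6°.

V_total = 51.66∠26.6° V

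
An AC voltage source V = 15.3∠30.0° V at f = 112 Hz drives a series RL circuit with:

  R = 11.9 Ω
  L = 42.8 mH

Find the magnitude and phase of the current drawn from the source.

Step 1 — Angular frequency: ω = 2π·f = 2π·112 = 703.7 rad/s.
Step 2 — Component impedances:
  R: Z = R = 11.9 Ω
  L: Z = jωL = j·703.7·0.0428 = 0 + j30.12 Ω
Step 3 — Series combination: Z_total = R + L = 11.9 + j30.12 Ω = 32.38∠68.4° Ω.
Step 4 — Source phasor: V = 15.3∠30.0° V = 13.25 + j7.65 V.
Step 5 — Ohm's law: I = V / Z_total = (13.25 + j7.65) / (11.9 + j30.12) = 0.37 - j0.2937 A.
Step 6 — Convert to polar: |I| = 0.4724 A, ∠I = -38.4°.

I = 0.4724∠-38.4° A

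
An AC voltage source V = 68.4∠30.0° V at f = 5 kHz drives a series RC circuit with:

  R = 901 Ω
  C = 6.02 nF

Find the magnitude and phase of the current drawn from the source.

Step 1 — Angular frequency: ω = 2π·f = 2π·5000 = 3.142e+04 rad/s.
Step 2 — Component impedances:
  R: Z = R = 901 Ω
  C: Z = 1/(jωC) = -j/(ω·C) = 0 - j5288 Ω
Step 3 — Series combination: Z_total = R + C = 901 - j5288 Ω = 5364∠-80.3° Ω.
Step 4 — Source phasor: V = 68.4∠30.0° V = 59.24 + j34.2 V.
Step 5 — Ohm's law: I = V / Z_total = (59.24 + j34.2) / (901 - j5288) = -0.00443 + j0.01196 A.
Step 6 — Convert to polar: |I| = 0.01275 A, ∠I = 110.3°.

I = 0.01275∠110.3° A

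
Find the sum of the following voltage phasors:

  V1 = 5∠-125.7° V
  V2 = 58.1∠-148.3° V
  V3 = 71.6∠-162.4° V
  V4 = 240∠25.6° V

Step 1 — Convert each phasor to rectangular form:
  V1 = 5·(cos(-125.7°) + j·sin(-125.7°)) = -2.918 - j4.06 V
  V2 = 58.1·(cos(-148.3°) + j·sin(-148.3°)) = -49.43 - j30.53 V
  V3 = 71.6·(cos(-162.4°) + j·sin(-162.4°)) = -68.25 - j21.65 V
  V4 = 240·(cos(25.6°) + j·sin(25.6°)) = 216.4 + j103.7 V
Step 2 — Sum components: V_total = 95.84 + j47.46 V.
Step 3 — Convert to polar: |V_total| = 106.9 V, ∠V_total = 26.3°.

V_total = 106.9∠26.3° V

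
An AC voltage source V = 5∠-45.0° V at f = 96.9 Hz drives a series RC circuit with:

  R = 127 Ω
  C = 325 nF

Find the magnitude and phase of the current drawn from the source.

Step 1 — Angular frequency: ω = 2π·f = 2π·96.9 = 608.8 rad/s.
Step 2 — Component impedances:
  R: Z = R = 127 Ω
  C: Z = 1/(jωC) = -j/(ω·C) = 0 - j5054 Ω
Step 3 — Series combination: Z_total = R + C = 127 - j5054 Ω = 5055∠-88.6° Ω.
Step 4 — Source phasor: V = 5∠-45.0° V = 3.536 - j3.536 V.
Step 5 — Ohm's law: I = V / Z_total = (3.536 - j3.536) / (127 - j5054) = 0.0007167 + j0.0006816 A.
Step 6 — Convert to polar: |I| = 0.0009891 A, ∠I = 43.6°.

I = 0.0009891∠43.6° A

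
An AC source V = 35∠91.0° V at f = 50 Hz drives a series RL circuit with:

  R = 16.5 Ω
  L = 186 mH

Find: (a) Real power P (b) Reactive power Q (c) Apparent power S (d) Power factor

Step 1 — Angular frequency: ω = 2π·f = 2π·50 = 314.2 rad/s.
Step 2 — Component impedances:
  R: Z = R = 16.5 Ω
  L: Z = jωL = j·314.2·0.186 = 0 + j58.43 Ω
Step 3 — Series combination: Z_total = R + L = 16.5 + j58.43 Ω = 60.72∠74.2° Ω.
Step 4 — Source phasor: V = 35∠91.0° V = -0.6108 + j34.99 V.
Step 5 — Current: I = V / Z = 0.5519 + j0.1663 A = 0.5764∠16.8° A.
Step 6 — Complex power: S = V·I* = 5.482 + j19.42 VA.
Step 7 — Real power: P = Re(S) = 5.482 W.
Step 8 — Reactive power: Q = Im(S) = 19.42 VAR.
Step 9 — Apparent power: |S| = 20.18 VA.
Step 10 — Power factor: PF = P/|S| = 0.2717 (lagging).

(a) P = 5.482 W  (b) Q = 19.42 VAR  (c) S = 20.18 VA  (d) PF = 0.2717 (lagging)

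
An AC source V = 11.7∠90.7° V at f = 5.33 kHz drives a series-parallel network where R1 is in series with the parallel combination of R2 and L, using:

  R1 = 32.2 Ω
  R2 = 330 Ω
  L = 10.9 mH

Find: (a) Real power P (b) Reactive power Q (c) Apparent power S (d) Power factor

Step 1 — Angular frequency: ω = 2π·f = 2π·5330 = 3.349e+04 rad/s.
Step 2 — Component impedances:
  R1: Z = R = 32.2 Ω
  R2: Z = R = 330 Ω
  L: Z = jωL = j·3.349e+04·0.0109 = 0 + j365 Ω
Step 3 — Parallel branch: R2 || L = 1/(1/R2 + 1/L) = 181.6 + j164.2 Ω.
Step 4 — Series with R1: Z_total = R1 + (R2 || L) = 213.8 + j164.2 Ω = 269.5∠37.5° Ω.
Step 5 — Source phasor: V = 11.7∠90.7° V = -0.1429 + j11.7 V.
Step 6 — Current: I = V / Z = 0.02601 + j0.03475 A = 0.04341∠53.2° A.
Step 7 — Complex power: S = V·I* = 0.4028 + j0.3093 VA.
Step 8 — Real power: P = Re(S) = 0.4028 W.
Step 9 — Reactive power: Q = Im(S) = 0.3093 VAR.
Step 10 — Apparent power: |S| = 0.5078 VA.
Step 11 — Power factor: PF = P/|S| = 0.7931 (lagging).

(a) P = 0.4028 W  (b) Q = 0.3093 VAR  (c) S = 0.5078 VA  (d) PF = 0.7931 (lagging)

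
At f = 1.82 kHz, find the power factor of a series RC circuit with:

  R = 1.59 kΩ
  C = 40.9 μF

Step 1 — Angular frequency: ω = 2π·f = 2π·1820 = 1.144e+04 rad/s.
Step 2 — Component impedances:
  R: Z = R = 1590 Ω
  C: Z = 1/(jωC) = -j/(ω·C) = 0 - j2.138 Ω
Step 3 — Series combination: Z_total = R + C = 1590 - j2.138 Ω = 1590∠-0.1° Ω.
Step 4 — Power factor: PF = cos(φ) = Re(Z)/|Z| = 1590/1590 = 1.
Step 5 — Type: Im(Z) = -2.138 ⇒ leading (phase φ = -0.1°).

PF = 1 (leading, φ = -0.1°)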